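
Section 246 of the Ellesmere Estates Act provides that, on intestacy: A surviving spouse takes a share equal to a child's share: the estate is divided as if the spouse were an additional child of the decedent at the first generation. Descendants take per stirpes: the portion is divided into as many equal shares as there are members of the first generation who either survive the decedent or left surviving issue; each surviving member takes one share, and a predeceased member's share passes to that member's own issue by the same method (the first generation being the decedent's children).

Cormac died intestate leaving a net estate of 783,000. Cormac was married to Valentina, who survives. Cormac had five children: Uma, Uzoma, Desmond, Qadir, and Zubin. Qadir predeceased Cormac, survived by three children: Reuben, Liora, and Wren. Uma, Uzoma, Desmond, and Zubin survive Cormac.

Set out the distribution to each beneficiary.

Valentina: 130,500; Uma: 130,500; Uzoma: 130,500; Desmond: 130,500; Reuben: 43,500; Liora: 43,500; Wren: 43,500; Zubin: 130,500

The spouse counts as an additional share at the children's level, so there are 6 primary shares of 130,500. Valentina takes one such share (130,500).
The children's combined portion (652,500) is divided into 5 shares of 130,500: Uma, Uzoma, Desmond, and Zubin each take 130,500; Qadir's 130,500 share passes to Qadir's issue.
Qadir's share (130,500) is divided into 3 shares of 43,500: Reuben, Liora, and Wren each take 43,500.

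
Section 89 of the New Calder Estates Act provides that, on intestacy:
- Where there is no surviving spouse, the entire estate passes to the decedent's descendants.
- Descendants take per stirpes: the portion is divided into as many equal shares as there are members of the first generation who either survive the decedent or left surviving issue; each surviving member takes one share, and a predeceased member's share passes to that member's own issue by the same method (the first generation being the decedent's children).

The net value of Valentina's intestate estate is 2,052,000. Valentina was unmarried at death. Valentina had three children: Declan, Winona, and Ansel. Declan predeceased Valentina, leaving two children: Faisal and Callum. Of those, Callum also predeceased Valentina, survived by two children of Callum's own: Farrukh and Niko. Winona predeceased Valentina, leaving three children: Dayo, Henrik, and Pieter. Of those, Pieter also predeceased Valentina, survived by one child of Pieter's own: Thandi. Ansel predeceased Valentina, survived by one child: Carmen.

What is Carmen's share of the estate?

Carmen receives 684,000.

The entire 2,052,000 passes to the descendants.
That amount (2,052,000) is divided into 3 shares of 684,000: Declan's 684,000 share passes to Declan's issue; Winona's 684,000 share passes to Winona's issue; Ansel's 684,000 share passes to Ansel's issue.
Declan's share (684,000) is divided into 2 shares of 342,000: Faisal takes 342,000; Callum's 342,000 share passes to Callum's issue.
Callum's share (342,000) is divided into 2 shares of 171,000: Farrukh and Niko each take 171,000.
Winona's share (684,000) is divided into 3 shares of 228,000: Dayo and Henrik each take 228,000; Pieter's 228,000 share passes to Pieter's issue.
Pieter's share (228,000) passes entirely to Thandi.
Ansel's share (684,000) passes entirely to Carmen.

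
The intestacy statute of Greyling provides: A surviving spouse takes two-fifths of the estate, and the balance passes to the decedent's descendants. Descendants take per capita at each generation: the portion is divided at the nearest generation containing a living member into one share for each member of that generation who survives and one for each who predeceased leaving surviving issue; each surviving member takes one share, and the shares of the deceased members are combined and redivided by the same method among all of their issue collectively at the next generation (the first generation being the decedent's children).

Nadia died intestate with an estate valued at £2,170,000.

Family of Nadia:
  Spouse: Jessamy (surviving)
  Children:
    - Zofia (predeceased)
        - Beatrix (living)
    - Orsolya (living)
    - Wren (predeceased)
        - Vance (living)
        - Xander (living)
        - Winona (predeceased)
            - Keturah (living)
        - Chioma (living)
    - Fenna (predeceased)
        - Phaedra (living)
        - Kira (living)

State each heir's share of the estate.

Jessamy takes two-fifths of £2,170,000 = £868,000. The remaining £1,302,000 passes to the descendants.
The descendants' portion (£1,302,000) is divided at the children's generation into 4 shares of £325,500. Orsolya takes £325,500. The 3 shares of the deceased (Zofia, Wren, and Fenna) are combined into a pool of £976,500.
That pool (£976,500) is divided at the grandchildren's generation into 7 shares of £139,500. Beatrix, Vance, Xander, Chioma, Phaedra, and Kira each take £139,500. The remaining share for the deceased Winona (£139,500) is carried to the next generation.
That pool (£139,500) passes entirely to Keturah, the sole taker at the great-grandchildren's generation.

Jessamy: £868,000; Beatrix: £139,500; Orsolya: £325,500; Vance: £139,500; Xander: £139,500; Keturah: £139,500; Chioma: £139,500; Phaedra: £139,500; Kira: £139,500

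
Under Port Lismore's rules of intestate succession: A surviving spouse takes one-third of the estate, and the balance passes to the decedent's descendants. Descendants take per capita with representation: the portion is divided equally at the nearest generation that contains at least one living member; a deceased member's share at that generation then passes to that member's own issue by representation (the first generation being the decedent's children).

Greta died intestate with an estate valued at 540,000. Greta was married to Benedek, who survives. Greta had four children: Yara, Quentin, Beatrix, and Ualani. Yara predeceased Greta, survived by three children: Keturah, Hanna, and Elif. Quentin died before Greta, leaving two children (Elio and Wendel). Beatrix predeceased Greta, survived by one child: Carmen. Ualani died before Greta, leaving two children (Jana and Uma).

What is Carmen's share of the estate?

Benedek takes one-third of 540,000 = 180,000. The remaining 360,000 passes to the descendants.
No child survives, so the initial division is made at the grandchildren's generation.
The descendants' portion (360,000) is divided into 8 shares of 45,000: Keturah, Hanna, Elif, Elio, Wendel, Carmen, Jana, and Uma each take 45,000.

Carmen receives 45,000.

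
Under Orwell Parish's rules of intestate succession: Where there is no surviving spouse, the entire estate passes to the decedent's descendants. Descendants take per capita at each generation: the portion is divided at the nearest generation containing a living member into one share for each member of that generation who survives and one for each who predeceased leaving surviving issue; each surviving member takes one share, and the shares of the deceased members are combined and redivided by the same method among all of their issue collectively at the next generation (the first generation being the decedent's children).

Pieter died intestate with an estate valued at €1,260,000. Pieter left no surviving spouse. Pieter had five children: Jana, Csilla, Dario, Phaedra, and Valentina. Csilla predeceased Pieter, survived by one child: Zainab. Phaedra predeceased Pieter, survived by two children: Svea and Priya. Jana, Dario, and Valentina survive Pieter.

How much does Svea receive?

Svea receives €168,000.

The entire €1,260,000 passes to the descendants.
That amount (€1,260,000) is divided at the children's generation into 5 shares of €252,000. Jana, Dario, and Valentina each take €252,000. The 2 shares of the deceased (Csilla and Phaedra) are combined into a pool of €504,000.
That pool (€504,000) is divided at the grandchildren's generation equally among Zainab, Svea, and Priya: €168,000 each.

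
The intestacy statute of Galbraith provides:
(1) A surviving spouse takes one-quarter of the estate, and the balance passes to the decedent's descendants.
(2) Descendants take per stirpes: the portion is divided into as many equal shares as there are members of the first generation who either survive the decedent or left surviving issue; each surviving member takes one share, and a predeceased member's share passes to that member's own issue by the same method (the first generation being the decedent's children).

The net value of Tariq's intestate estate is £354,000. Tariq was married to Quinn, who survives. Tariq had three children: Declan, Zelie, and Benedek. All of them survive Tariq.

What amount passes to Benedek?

Benedek receives £88,500.

Quinn takes one-quarter of £354,000 = £88,500. The remaining £265,500 passes to the descendants.
The descendants' portion (£265,500) is divided into 3 shares of £88,500: Declan, Zelie, and Benedek each take £88,500.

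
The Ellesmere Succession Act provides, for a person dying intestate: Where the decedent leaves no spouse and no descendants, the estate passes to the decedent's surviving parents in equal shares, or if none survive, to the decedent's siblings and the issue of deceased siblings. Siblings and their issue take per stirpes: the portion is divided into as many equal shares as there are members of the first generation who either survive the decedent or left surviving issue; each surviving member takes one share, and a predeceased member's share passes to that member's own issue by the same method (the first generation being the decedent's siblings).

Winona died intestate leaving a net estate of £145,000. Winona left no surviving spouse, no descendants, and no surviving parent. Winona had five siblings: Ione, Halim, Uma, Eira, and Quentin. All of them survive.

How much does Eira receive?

The entire £145,000 passes to the siblings and their issue.
That amount (£145,000) is divided into 5 shares of £29,000: Ione, Halim, Uma, Eira, and Quentin each take £29,000.

Eira receives £29,000.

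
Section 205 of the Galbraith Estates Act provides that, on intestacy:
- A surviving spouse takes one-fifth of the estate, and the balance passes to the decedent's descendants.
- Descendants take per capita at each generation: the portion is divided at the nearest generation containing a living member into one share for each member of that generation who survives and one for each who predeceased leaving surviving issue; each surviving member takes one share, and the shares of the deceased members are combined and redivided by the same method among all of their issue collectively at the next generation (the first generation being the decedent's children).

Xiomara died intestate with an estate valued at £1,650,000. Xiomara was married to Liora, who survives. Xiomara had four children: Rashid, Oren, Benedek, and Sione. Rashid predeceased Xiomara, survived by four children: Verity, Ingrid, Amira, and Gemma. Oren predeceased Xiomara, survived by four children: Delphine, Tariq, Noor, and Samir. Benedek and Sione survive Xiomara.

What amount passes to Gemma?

Gemma receives £82,500.

Liora takes one-fifth of £1,650,000 = £330,000. The remaining £1,320,000 passes to the descendants.
The descendants' portion (£1,320,000) is divided at the children's generation into 4 shares of £330,000. Benedek and Sione each take £330,000. The 2 shares of the deceased (Rashid and Oren) are combined into a pool of £660,000.
That pool (£660,000) is divided at the grandchildren's generation equally among Verity, Ingrid, Amira, Gemma, Delphine, Tariq, Noor, and Samir: £82,500 each.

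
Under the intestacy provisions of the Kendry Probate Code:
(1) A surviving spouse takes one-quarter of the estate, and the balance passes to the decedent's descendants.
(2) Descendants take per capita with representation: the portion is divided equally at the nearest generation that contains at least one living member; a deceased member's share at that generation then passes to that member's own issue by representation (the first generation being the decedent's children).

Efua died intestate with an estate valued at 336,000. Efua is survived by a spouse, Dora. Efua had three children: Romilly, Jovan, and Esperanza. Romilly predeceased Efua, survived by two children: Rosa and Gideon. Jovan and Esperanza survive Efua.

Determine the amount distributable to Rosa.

Dora takes one-quarter of 336,000 = 84,000. The remaining 252,000 passes to the descendants.
The descendants' portion (252,000) is divided into 3 shares of 84,000: Jovan and Esperanza each take 84,000; Romilly's 84,000 share passes to Romilly's issue.
Romilly's share (84,000) is divided into 2 shares of 42,000: Rosa and Gideon each take 42,000.

Rosa receives 42,000.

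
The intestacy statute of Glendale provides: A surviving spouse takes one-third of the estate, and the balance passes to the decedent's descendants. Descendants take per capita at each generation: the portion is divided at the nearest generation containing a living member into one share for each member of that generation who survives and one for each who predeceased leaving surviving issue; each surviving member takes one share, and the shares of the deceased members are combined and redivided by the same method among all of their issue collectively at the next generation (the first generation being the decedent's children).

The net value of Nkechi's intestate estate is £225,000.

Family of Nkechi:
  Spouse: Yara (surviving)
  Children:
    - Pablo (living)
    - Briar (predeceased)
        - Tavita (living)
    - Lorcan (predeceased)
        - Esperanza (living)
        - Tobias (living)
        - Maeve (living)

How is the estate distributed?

Yara: £75,000; Pablo: £50,000; Tavita: £25,000; Esperanza: £25,000; Tobias: £25,000; Maeve: £25,000

Yara takes one-third of £225,000 = £75,000. The remaining £150,000 passes to the descendants.
The descendants' portion (£150,000) is divided at the children's generation into 3 shares of £50,000. Pablo takes £50,000. The 2 shares of the deceased (Briar and Lorcan) are combined into a pool of £100,000.
That pool (£100,000) is divided at the grandchildren's generation equally among Tavita, Esperanza, Tobias, and Maeve: £25,000 each.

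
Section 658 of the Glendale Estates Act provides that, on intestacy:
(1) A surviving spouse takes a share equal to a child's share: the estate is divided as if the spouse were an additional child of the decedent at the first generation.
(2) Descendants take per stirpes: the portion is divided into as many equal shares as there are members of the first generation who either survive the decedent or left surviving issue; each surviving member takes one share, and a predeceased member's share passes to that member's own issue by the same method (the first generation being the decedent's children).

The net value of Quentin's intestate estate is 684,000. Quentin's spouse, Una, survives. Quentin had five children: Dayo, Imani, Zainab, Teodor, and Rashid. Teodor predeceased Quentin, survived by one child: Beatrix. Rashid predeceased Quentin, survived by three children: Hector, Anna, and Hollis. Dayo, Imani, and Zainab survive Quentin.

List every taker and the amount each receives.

The spouse counts as an additional share at the children's level, so there are 6 primary shares of 114,000. Una takes one such share (114,000).
The children's combined portion (570,000) is divided into 5 shares of 114,000: Dayo, Imani, and Zainab each take 114,000; Teodor's 114,000 share passes to Teodor's issue; Rashid's 114,000 share passes to Rashid's issue.
Teodor's share (114,000) passes entirely to Beatrix.
Rashid's share (114,000) is divided into 3 shares of 38,000: Hector, Anna, and Hollis each take 38,000.

Una: 114,000; Dayo: 114,000; Imani: 114,000; Zainab: 114,000; Beatrix: 114,000; Hector: 38,000; Anna: 38,000; Hollis: 38,000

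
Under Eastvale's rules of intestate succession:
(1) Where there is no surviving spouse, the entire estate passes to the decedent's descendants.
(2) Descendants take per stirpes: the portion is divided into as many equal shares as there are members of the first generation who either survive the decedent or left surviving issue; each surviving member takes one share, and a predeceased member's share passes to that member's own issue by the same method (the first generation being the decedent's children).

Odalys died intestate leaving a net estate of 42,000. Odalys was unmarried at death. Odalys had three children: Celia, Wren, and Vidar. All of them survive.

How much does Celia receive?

The entire 42,000 passes to the descendants.
That amount (42,000) is divided into 3 shares of 14,000: Celia, Wren, and Vidar each take 14,000.

Celia receives 14,000.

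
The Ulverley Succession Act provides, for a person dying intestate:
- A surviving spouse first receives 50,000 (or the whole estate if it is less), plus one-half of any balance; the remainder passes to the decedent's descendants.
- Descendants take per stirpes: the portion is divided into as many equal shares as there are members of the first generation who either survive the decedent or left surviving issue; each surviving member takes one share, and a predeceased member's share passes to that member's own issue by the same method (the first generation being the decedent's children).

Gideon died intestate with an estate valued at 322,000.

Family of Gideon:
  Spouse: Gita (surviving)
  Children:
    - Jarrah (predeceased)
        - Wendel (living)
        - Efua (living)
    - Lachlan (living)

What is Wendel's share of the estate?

Wendel receives 34,000.

Gita first takes 50,000, leaving a balance of 272,000. Gita then takes one-half of the balance (136,000), for a total of 186,000. The remaining 136,000 passes to the descendants.
The descendants' portion (136,000) is divided into 2 shares of 68,000: Lachlan takes 68,000; Jarrah's 68,000 share passes to Jarrah's issue.
Jarrah's share (68,000) is divided into 2 shares of 34,000: Wendel and Efua each take 34,000.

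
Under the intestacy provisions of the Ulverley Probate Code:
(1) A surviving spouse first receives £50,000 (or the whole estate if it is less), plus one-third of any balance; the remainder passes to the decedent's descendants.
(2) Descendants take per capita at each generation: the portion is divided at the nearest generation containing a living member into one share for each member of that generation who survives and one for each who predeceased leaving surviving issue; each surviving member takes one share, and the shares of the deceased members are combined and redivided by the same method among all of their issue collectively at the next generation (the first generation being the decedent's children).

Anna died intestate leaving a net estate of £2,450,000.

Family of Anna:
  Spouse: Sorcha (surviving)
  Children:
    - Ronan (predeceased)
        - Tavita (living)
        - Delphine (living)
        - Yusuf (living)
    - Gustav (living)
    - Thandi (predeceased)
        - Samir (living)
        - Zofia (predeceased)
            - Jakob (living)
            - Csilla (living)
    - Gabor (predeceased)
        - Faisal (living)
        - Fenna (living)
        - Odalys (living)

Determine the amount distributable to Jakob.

Sorcha first takes £50,000, leaving a balance of £2,400,000. Sorcha then takes one-third of the balance (£800,000), for a total of £850,000. The remaining £1,600,000 passes to the descendants.
The descendants' portion (£1,600,000) is divided at the children's generation into 4 shares of £400,000. Gustav takes £400,000. The 3 shares of the deceased (Ronan, Thandi, and Gabor) are combined into a pool of £1,200,000.
That pool (£1,200,000) is divided at the grandchildren's generation into 8 shares of £150,000. Tavita, Delphine, Yusuf, Samir, Faisal, Fenna, and Odalys each take £150,000. The remaining share for the deceased Zofia (£150,000) is carried to the next generation.
That pool (£150,000) is divided at the great-grandchildren's generation equally among Jakob and Csilla: £75,000 each.

Jakob receives £75,000.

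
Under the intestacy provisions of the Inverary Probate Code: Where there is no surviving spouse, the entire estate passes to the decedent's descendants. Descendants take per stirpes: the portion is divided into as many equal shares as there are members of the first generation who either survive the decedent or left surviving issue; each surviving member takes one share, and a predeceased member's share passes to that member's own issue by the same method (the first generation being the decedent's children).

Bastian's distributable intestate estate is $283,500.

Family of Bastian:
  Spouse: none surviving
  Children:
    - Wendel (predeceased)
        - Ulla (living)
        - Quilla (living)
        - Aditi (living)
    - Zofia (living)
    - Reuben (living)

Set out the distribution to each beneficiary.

The entire $283,500 passes to the descendants.
That amount ($283,500) is divided into 3 shares of $94,500: Zofia and Reuben each take $94,500; Wendel's $94,500 share passes to Wendel's issue.
Wendel's share ($94,500) is divided into 3 shares of $31,500: Ulla, Quilla, and Aditi each take $31,500.

Ulla: $31,500; Quilla: $31,500; Aditi: $31,500; Zofia: $94,500; Reuben: $94,500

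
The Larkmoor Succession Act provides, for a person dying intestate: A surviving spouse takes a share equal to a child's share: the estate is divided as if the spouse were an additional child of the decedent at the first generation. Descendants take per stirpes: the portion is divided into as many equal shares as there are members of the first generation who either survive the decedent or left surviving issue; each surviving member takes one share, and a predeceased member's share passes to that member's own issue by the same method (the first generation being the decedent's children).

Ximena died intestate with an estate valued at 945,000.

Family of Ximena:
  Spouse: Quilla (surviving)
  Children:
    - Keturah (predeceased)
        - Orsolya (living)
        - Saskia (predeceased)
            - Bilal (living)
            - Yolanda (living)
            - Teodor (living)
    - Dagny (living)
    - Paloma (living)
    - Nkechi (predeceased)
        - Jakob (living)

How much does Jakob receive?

Jakob receives 189,000.

The spouse counts as an additional share at the children's level, so there are 5 primary shares of 189,000. Quilla takes one such share (189,000).
The children's combined portion (756,000) is divided into 4 shares of 189,000: Dagny and Paloma each take 189,000; Keturah's 189,000 share passes to Keturah's issue; Nkechi's 189,000 share passes to Nkechi's issue.
Keturah's share (189,000) is divided into 2 shares of 94,500: Orsolya takes 94,500; Saskia's 94,500 share passes to Saskia's issue.
Saskia's share (94,500) is divided into 3 shares of 31,500: Bilal, Yolanda, and Teodor each take 31,500.
Nkechi's share (189,000) passes entirely to Jakob.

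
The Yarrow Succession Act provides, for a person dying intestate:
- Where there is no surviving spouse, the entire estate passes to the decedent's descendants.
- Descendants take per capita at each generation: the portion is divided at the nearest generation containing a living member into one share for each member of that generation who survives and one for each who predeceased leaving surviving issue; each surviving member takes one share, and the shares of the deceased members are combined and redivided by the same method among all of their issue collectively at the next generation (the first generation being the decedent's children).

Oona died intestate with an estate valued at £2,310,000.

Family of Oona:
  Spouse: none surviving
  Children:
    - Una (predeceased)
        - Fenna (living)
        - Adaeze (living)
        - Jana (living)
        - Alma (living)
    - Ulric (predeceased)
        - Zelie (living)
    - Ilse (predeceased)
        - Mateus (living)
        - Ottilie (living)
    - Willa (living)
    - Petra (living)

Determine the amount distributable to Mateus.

Mateus receives £198,000.

The entire £2,310,000 passes to the descendants.
That amount (£2,310,000) is divided at the children's generation into 5 shares of £462,000. Willa and Petra each take £462,000. The 3 shares of the deceased (Una, Ulric, and Ilse) are combined into a pool of £1,386,000.
That pool (£1,386,000) is divided at the grandchildren's generation equally among Fenna, Adaeze, Jana, Alma, Zelie, Mateus, and Ottilie: £198,000 each.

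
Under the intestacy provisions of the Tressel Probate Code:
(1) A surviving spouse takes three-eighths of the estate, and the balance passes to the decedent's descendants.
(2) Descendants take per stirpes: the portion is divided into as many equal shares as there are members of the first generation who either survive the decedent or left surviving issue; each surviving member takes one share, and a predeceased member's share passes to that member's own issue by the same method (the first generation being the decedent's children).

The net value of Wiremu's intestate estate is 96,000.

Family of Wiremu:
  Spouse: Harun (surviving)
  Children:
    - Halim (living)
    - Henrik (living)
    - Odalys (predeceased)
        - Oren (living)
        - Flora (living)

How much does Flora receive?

Flora receives 10,000.

Harun takes three-eighths of 96,000 = 36,000. The remaining 60,000 passes to the descendants.
The descendants' portion (60,000) is divided into 3 shares of 20,000: Halim and Henrik each take 20,000; Odalys's 20,000 share passes to Odalys's issue.
Odalys's share (20,000) is divided into 2 shares of 10,000: Oren and Flora each take 10,000.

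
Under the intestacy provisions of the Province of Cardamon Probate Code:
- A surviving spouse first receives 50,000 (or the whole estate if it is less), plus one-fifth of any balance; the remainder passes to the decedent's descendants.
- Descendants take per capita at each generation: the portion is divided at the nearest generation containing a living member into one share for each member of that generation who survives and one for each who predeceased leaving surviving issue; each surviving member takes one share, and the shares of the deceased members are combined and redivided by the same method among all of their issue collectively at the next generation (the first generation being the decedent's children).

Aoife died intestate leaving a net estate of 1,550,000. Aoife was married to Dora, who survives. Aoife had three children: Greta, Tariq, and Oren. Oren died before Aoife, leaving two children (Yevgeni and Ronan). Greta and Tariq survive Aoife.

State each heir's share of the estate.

Dora first takes 50,000, leaving a balance of 1,500,000. Dora then takes one-fifth of the balance (300,000), for a total of 350,000. The remaining 1,200,000 passes to the descendants.
The descendants' portion (1,200,000) is divided at the children's generation into 3 shares of 400,000. Greta and Tariq each take 400,000. The remaining share for the deceased Oren (400,000) is carried to the next generation.
That pool (400,000) is divided at the grandchildren's generation equally among Yevgeni and Ronan: 200,000 each.

Dora: 350,000; Greta: 400,000; Tariq: 400,000; Yevgeni: 200,000; Ronan: 200,000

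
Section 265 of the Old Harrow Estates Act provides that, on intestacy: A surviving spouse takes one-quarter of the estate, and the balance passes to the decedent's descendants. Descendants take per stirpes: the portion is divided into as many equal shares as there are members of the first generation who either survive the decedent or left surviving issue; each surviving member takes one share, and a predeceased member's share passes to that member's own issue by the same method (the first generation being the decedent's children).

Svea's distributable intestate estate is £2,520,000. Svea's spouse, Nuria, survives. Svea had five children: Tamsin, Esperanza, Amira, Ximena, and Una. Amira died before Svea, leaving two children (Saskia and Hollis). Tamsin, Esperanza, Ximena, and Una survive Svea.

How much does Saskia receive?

Saskia receives £189,000.

Nuria takes one-quarter of £2,520,000 = £630,000. The remaining £1,890,000 passes to the descendants.
The descendants' portion (£1,890,000) is divided into 5 shares of £378,000: Tamsin, Esperanza, Ximena, and Una each take £378,000; Amira's £378,000 share passes to Amira's issue.
Amira's share (£378,000) is divided into 2 shares of £189,000: Saskia and Hollis each take £189,000.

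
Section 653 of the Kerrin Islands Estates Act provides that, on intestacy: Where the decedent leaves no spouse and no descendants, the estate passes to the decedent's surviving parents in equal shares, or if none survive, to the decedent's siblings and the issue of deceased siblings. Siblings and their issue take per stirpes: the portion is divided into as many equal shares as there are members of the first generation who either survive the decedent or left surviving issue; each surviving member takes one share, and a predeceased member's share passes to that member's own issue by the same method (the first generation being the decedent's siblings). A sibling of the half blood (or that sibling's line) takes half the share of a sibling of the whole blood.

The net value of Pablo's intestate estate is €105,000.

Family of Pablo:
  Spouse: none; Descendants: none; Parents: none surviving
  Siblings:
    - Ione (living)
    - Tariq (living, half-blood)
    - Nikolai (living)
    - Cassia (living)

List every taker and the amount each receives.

The entire €105,000 passes to the siblings and their issue.
Counting each half-blood sibling's line as half a unit, there are 7/2 units in €105,000, so one unit is €30,000. Whole-blood lines (Ione, Nikolai, and Cassia) take €30,000 each; half-blood lines (Tariq) take €15,000 each.

Ione: €30,000; Tariq: €15,000; Nikolai: €30,000; Cassia: €30,000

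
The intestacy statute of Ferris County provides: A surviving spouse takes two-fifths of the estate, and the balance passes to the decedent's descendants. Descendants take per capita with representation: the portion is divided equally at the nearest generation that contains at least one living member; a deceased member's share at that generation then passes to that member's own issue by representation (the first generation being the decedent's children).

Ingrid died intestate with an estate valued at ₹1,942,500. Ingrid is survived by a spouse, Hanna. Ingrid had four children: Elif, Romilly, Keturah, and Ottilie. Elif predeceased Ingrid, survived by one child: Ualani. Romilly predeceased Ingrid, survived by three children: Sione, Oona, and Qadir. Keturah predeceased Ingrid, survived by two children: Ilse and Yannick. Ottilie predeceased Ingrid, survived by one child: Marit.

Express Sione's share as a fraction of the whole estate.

Hanna takes two-fifths of ₹1,942,500 = ₹777,000. The remaining ₹1,165,500 passes to the descendants.
No child survives, so the initial division is made at the grandchildren's generation.
The descendants' portion (₹1,165,500) is divided into 7 shares of ₹166,500: Ualani, Sione, Oona, Qadir, Ilse, Yannick, and Marit each take ₹166,500.

Sione receives 3/35 of the estate.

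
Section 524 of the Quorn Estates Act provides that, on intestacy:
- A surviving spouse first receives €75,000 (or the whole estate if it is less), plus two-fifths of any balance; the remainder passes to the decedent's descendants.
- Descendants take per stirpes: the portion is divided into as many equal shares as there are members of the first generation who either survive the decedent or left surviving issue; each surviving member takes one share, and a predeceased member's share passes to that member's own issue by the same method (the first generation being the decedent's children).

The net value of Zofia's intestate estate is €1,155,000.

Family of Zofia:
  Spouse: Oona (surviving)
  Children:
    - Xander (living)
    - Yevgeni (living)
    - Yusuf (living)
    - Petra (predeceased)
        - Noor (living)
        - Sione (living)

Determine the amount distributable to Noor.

Noor receives €81,000.

Oona first takes €75,000, leaving a balance of €1,080,000. Oona then takes two-fifths of the balance (€432,000), for a total of €507,000. The remaining €648,000 passes to the descendants.
The descendants' portion (€648,000) is divided into 4 shares of €162,000: Xander, Yevgeni, and Yusuf each take €162,000; Petra's €162,000 share passes to Petra's issue.
Petra's share (€162,000) is divided into 2 shares of €81,000: Noor and Sione each take €81,000.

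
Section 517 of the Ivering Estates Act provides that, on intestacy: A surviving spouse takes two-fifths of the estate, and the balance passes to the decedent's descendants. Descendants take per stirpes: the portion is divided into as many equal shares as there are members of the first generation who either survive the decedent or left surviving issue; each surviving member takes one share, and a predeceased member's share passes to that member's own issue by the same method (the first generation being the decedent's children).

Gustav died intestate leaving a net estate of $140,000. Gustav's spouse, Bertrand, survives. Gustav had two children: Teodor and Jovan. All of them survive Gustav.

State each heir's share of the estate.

Bertrand: $56,000; Teodor: $42,000; Jovan: $42,000

Bertrand takes two-fifths of $140,000 = $56,000. The remaining $84,000 passes to the descendants.
The descendants' portion ($84,000) is divided into 2 shares of $42,000: Teodor and Jovan each take $42,000.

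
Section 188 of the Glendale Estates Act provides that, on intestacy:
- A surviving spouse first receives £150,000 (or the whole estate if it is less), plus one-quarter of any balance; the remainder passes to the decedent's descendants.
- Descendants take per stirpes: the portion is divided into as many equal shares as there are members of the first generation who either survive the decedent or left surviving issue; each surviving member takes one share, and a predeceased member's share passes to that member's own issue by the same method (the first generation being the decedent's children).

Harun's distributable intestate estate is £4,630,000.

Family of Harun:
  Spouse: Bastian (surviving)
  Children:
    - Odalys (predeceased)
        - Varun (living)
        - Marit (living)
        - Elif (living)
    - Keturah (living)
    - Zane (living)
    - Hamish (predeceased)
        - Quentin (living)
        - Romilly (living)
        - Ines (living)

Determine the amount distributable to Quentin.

Quentin receives £280,000.

Bastian first takes £150,000, leaving a balance of £4,480,000. Bastian then takes one-quarter of the balance (£1,120,000), for a total of £1,270,000. The remaining £3,360,000 passes to the descendants.
The descendants' portion (£3,360,000) is divided into 4 shares of £840,000: Keturah and Zane each take £840,000; Odalys's £840,000 share passes to Odalys's issue; Hamish's £840,000 share passes to Hamish's issue.
Odalys's share (£840,000) is divided into 3 shares of £280,000: Varun, Marit, and Elif each take £280,000.
Hamish's share (£840,000) is divided into 3 shares of £280,000: Quentin, Romilly, and Ines each take £280,000.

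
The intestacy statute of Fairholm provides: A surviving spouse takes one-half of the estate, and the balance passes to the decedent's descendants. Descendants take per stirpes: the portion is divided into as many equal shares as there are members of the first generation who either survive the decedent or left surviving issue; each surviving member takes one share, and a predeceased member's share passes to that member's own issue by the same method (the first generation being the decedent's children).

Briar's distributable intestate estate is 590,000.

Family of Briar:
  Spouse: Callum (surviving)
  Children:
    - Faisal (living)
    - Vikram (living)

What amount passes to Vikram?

Callum takes one-half of 590,000 = 295,000. The remaining 295,000 passes to the descendants.
The descendants' portion (295,000) is divided into 2 shares of 147,500: Faisal and Vikram each take 147,500.

Vikram receives 147,500.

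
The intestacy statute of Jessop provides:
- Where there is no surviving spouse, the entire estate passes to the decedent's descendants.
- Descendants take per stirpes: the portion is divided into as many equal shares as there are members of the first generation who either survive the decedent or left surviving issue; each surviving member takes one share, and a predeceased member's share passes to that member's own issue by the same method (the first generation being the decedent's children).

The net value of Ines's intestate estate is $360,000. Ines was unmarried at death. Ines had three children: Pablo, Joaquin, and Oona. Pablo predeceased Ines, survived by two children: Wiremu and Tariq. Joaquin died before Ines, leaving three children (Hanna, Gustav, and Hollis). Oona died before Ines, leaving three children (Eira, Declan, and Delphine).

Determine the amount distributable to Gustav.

Gustav receives $40,000.

The entire $360,000 passes to the descendants.
That amount ($360,000) is divided into 3 shares of $120,000: Pablo's $120,000 share passes to Pablo's issue; Joaquin's $120,000 share passes to Joaquin's issue; Oona's $120,000 share passes to Oona's issue.
Pablo's share ($120,000) is divided into 2 shares of $60,000: Wiremu and Tariq each take $60,000.
Joaquin's share ($120,000) is divided into 3 shares of $40,000: Hanna, Gustav, and Hollis each take $40,000.
Oona's share ($120,000) is divided into 3 shares of $40,000: Eira, Declan, and Delphine each take $40,000.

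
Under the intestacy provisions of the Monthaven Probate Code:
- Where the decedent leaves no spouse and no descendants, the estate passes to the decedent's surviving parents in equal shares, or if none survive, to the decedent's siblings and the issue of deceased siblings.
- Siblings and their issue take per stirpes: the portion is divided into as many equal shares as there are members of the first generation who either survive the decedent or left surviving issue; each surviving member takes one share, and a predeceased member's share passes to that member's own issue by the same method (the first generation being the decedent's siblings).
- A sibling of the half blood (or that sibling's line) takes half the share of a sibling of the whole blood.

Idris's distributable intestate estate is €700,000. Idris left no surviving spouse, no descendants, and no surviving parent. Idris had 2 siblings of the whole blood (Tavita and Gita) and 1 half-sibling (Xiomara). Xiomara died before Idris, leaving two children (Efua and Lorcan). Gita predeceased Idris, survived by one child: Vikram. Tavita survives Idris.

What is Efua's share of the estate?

The entire €700,000 passes to the siblings and their issue.
Counting each half-blood sibling's line as half a unit, there are 5/2 units in €700,000, so one unit is €280,000. Whole-blood lines (Tavita and Gita) take €280,000 each; half-blood lines (Xiomara) take €140,000 each.
Xiomara's share (€140,000) is divided into 2 shares of €70,000: Efua and Lorcan each take €70,000.
Gita's share (€280,000) passes entirely to Vikram.

Efua receives €70,000.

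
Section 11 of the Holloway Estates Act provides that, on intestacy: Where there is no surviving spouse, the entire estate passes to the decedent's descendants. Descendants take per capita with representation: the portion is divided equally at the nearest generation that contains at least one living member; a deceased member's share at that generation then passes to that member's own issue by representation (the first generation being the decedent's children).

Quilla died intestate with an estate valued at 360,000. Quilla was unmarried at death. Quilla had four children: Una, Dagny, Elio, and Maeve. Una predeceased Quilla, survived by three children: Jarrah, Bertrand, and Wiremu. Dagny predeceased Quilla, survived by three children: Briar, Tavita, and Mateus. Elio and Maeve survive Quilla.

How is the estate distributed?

The entire 360,000 passes to the descendants.
That amount (360,000) is divided into 4 shares of 90,000: Elio and Maeve each take 90,000; Una's 90,000 share passes to Una's issue; Dagny's 90,000 share passes to Dagny's issue.
Una's share (90,000) is divided into 3 shares of 30,000: Jarrah, Bertrand, and Wiremu each take 30,000.
Dagny's share (90,000) is divided into 3 shares of 30,000: Briar, Tavita, and Mateus each take 30,000.

Jarrah: 30,000; Bertrand: 30,000; Wiremu: 30,000; Briar: 30,000; Tavita: 30,000; Mateus: 30,000; Elio: 90,000; Maeve: 90,000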